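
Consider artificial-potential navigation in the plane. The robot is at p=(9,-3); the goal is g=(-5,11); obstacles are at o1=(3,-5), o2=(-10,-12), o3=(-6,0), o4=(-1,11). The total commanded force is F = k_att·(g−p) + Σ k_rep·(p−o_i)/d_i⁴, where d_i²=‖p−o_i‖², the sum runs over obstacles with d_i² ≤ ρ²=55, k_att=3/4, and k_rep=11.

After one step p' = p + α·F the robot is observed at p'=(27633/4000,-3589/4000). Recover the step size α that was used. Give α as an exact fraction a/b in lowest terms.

α = 1/5

F_att = 3/4·(g−p) = 3/4·(-14,14) = (-10.5000,10.5000)
o1: d²=40 ≤ ρ²=55; F_rep = 11·(6,2)/40² = (0.0413,0.0138)
o2: d²=442 > ρ²=55 → inactive
o3: d²=234 > ρ²=55 → inactive
o4: d²=296 > ρ²=55 → inactive
F = F_att + ΣF_rep = (-10.4588,10.5137)
Δp = p'−p = (-2.0918,2.1027); α = Δx/Fx = (-8367/4000) / (-8367/800) = 1/5
check: Δy/Fy = (8411/4000) / (8411/800) = 1/5 ✓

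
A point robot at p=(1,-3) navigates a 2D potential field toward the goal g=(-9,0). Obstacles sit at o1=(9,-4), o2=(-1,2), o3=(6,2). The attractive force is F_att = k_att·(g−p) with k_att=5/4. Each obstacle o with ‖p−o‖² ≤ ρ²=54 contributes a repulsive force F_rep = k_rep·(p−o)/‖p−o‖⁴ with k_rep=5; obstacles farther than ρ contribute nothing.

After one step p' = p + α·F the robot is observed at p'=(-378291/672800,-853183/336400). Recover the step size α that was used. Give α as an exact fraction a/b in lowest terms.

α = 1/8

F_att = 5/4·(g−p) = 5/4·(-10,3) = (-12.5000,3.7500)
o1: d²=65 > ρ²=54 → inactive
o2: d²=29 ≤ ρ²=54; F_rep = 5·(2,-5)/29² = (0.0119,-0.0297)
o3: d²=50 ≤ ρ²=54; F_rep = 5·(-5,-5)/50² = (-0.0100,-0.0100)
F = F_att + ΣF_rep = (-12.4981,3.7103)
Δp = p'−p = (-1.5623,0.4638); α = Δx/Fx = (-1051091/672800) / (-1051091/84100) = 1/8
check: Δy/Fy = (156017/336400) / (156017/42050) = 1/8 ✓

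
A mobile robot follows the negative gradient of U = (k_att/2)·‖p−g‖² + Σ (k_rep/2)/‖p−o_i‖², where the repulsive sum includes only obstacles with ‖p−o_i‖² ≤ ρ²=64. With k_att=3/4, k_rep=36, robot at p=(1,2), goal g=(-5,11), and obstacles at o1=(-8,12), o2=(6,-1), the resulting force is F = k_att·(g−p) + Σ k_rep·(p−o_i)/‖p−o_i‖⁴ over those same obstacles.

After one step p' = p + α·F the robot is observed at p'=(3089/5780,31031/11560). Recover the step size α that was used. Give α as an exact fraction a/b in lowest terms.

α = 1/10

F_att = 3/4·(g−p) = 3/4·(-6,9) = (-4.5000,6.7500)
o1: d²=181 > ρ²=64 → inactive
o2: d²=34 ≤ ρ²=64; F_rep = 36·(-5,3)/34² = (-0.1557,0.0934)
F = F_att + ΣF_rep = (-4.6557,6.8434)
Δp = p'−p = (-0.4656,0.6843); α = Δx/Fx = (-2691/5780) / (-2691/578) = 1/10
check: Δy/Fy = (7911/11560) / (7911/1156) = 1/10 ✓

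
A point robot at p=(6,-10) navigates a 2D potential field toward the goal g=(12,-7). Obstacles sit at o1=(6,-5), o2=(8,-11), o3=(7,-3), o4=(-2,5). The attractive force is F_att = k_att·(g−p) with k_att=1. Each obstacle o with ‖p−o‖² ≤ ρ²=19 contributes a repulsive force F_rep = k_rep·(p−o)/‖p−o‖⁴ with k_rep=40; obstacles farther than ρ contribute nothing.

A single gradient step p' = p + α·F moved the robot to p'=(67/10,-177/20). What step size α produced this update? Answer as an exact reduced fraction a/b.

F_att = 1·(g−p) = 1·(6,3) = (6.0000,3.0000)
o1: d²=25 > ρ²=19 → inactive
o2: d²=5 ≤ ρ²=19; F_rep = 40·(-2,1)/5² = (-3.2000,1.6000)
o3: d²=50 > ρ²=19 → inactive
o4: d²=289 > ρ²=19 → inactive
F = F_att + ΣF_rep = (2.8000,4.6000)
Δp = p'−p = (0.7000,1.1500); α = Δx/Fx = (7/10) / (14/5) = 1/4
check: Δy/Fy = (23/20) / (23/5) = 1/4 ✓

α = 1/4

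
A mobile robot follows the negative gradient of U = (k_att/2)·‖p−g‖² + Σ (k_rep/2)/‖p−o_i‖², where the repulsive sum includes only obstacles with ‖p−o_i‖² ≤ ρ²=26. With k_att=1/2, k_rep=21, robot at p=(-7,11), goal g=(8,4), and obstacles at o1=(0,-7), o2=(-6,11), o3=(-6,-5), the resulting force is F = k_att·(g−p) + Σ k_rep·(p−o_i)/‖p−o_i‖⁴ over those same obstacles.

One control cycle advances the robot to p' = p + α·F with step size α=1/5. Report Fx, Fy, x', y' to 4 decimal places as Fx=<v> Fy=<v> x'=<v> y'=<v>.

F_att = 1/2·(g−p) = 1/2·(15,-7) = (7.5000,-3.5000)
o1: d²=373 > ρ²=26 → inactive
o2: d²=1 ≤ ρ²=26; F_rep = 21·(-1,0)/1² = (-21.0000,0.0000)
o3: d²=257 > ρ²=26 → inactive
F = F_att + ΣF_rep = (-13.5000,-3.5000)
p' = p + 1/5·F = (-9.7000,10.3000)

Fx=-13.5000 Fy=-3.5000 x'=-9.7000 y'=10.3000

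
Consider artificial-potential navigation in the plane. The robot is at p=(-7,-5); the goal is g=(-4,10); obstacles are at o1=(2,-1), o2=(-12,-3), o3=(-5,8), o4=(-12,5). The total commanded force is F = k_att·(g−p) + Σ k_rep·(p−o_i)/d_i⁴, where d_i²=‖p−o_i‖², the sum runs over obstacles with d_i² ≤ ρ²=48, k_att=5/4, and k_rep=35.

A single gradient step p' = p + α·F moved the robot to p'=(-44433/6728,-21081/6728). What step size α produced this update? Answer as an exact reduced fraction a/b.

F_att = 5/4·(g−p) = 5/4·(3,15) = (3.7500,18.7500)
o1: d²=97 > ρ²=48 → inactive
o2: d²=29 ≤ ρ²=48; F_rep = 35·(5,-2)/29² = (0.2081,-0.0832)
o3: d²=173 > ρ²=48 → inactive
o4: d²=125 > ρ²=48 → inactive
F = F_att + ΣF_rep = (3.9581,18.6668)
Δp = p'−p = (0.3958,1.8667); α = Δx/Fx = (2663/6728) / (13315/3364) = 1/10
check: Δy/Fy = (12559/6728) / (62795/3364) = 1/10 ✓

α = 1/10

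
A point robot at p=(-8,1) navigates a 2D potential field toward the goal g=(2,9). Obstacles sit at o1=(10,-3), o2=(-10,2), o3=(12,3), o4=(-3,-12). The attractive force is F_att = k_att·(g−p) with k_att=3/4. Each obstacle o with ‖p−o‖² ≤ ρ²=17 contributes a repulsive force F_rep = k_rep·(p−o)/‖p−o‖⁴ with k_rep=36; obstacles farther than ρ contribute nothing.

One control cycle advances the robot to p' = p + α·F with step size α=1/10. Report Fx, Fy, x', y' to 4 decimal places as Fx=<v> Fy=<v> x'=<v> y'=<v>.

Fx=10.3800 Fy=4.5600 x'=-6.9620 y'=1.4560

F_att = 3/4·(g−p) = 3/4·(10,8) = (7.5000,6.0000)
o1: d²=340 > ρ²=17 → inactive
o2: d²=5 ≤ ρ²=17; F_rep = 36·(2,-1)/5² = (2.8800,-1.4400)
o3: d²=404 > ρ²=17 → inactive
o4: d²=194 > ρ²=17 → inactive
F = F_att + ΣF_rep = (10.3800,4.5600)
p' = p + 1/10·F = (-6.9620,1.4560)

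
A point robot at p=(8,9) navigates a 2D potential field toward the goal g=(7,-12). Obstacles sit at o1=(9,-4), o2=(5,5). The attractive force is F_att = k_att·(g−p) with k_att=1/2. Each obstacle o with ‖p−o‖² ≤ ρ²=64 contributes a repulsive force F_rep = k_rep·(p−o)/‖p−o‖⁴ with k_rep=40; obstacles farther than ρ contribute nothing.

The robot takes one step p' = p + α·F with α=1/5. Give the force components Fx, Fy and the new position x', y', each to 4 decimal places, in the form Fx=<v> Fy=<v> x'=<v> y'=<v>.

Fx=-0.3080 Fy=-10.2440 x'=7.9384 y'=6.9512

F_att = 1/2·(g−p) = 1/2·(-1,-21) = (-0.5000,-10.5000)
o1: d²=170 > ρ²=64 → inactive
o2: d²=25 ≤ ρ²=64; F_rep = 40·(3,4)/25² = (0.1920,0.2560)
F = F_att + ΣF_rep = (-0.3080,-10.2440)
p' = p + 1/5·F = (7.9384,6.9512)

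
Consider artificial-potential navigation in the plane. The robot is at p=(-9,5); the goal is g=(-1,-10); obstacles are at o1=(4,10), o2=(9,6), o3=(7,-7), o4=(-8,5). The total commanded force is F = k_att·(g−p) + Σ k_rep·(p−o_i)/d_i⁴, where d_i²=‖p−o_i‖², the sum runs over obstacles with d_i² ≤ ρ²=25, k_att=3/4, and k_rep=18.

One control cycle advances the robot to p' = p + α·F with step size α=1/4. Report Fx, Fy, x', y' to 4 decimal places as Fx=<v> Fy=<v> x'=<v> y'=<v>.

F_att = 3/4·(g−p) = 3/4·(8,-15) = (6.0000,-11.2500)
o1: d²=194 > ρ²=25 → inactive
o2: d²=325 > ρ²=25 → inactive
o3: d²=400 > ρ²=25 → inactive
o4: d²=1 ≤ ρ²=25; F_rep = 18·(-1,0)/1² = (-18.0000,0.0000)
F = F_att + ΣF_rep = (-12.0000,-11.2500)
p' = p + 1/4·F = (-12.0000,2.1875)

Fx=-12.0000 Fy=-11.2500 x'=-12.0000 y'=2.1875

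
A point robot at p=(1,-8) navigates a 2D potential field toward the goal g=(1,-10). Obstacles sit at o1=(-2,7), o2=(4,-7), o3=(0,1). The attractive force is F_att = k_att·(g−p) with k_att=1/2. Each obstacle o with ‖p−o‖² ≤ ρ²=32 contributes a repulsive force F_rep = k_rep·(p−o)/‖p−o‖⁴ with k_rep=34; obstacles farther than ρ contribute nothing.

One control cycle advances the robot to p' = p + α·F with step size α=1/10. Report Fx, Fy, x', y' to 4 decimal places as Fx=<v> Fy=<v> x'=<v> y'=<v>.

F_att = 1/2·(g−p) = 1/2·(0,-2) = (0.0000,-1.0000)
o1: d²=234 > ρ²=32 → inactive
o2: d²=10 ≤ ρ²=32; F_rep = 34·(-3,-1)/10² = (-1.0200,-0.3400)
o3: d²=82 > ρ²=32 → inactive
F = F_att + ΣF_rep = (-1.0200,-1.3400)
p' = p + 1/10·F = (0.8980,-8.1340)

Fx=-1.0200 Fy=-1.3400 x'=0.8980 y'=-8.1340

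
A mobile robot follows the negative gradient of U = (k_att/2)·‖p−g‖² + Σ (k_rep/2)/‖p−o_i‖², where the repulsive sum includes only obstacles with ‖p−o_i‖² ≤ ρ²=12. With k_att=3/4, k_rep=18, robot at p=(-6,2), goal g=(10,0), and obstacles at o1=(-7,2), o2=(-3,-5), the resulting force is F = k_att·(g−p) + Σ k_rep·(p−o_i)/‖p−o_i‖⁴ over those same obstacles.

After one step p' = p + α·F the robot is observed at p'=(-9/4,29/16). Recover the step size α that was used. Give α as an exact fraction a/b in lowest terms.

F_att = 3/4·(g−p) = 3/4·(16,-2) = (12.0000,-1.5000)
o1: d²=1 ≤ ρ²=12; F_rep = 18·(1,0)/1² = (18.0000,0.0000)
o2: d²=58 > ρ²=12 → inactive
F = F_att + ΣF_rep = (30.0000,-1.5000)
Δp = p'−p = (3.7500,-0.1875); α = Δx/Fx = (15/4) / (30) = 1/8
check: Δy/Fy = (-3/16) / (-3/2) = 1/8 ✓

α = 1/8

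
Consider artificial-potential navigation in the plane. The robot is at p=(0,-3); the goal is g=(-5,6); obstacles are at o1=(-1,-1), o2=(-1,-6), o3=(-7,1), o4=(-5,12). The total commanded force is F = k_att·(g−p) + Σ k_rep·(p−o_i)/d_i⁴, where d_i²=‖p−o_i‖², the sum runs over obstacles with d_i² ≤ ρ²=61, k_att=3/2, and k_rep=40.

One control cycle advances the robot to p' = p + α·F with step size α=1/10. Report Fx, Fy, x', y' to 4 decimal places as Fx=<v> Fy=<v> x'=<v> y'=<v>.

F_att = 3/2·(g−p) = 3/2·(-5,9) = (-7.5000,13.5000)
o1: d²=5 ≤ ρ²=61; F_rep = 40·(1,-2)/5² = (1.6000,-3.2000)
o2: d²=10 ≤ ρ²=61; F_rep = 40·(1,3)/10² = (0.4000,1.2000)
o3: d²=65 > ρ²=61 → inactive
o4: d²=250 > ρ²=61 → inactive
F = F_att + ΣF_rep = (-5.5000,11.5000)
p' = p + 1/10·F = (-0.5500,-1.8500)

Fx=-5.5000 Fy=11.5000 x'=-0.5500 y'=-1.8500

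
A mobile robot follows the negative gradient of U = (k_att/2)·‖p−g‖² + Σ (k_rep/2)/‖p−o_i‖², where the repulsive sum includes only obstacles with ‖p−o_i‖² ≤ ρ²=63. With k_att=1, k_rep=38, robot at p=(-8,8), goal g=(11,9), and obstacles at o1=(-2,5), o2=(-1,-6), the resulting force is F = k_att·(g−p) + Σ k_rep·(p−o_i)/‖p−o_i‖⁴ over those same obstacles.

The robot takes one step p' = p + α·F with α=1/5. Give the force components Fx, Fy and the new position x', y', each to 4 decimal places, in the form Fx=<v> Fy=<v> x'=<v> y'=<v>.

Fx=18.8874 Fy=1.0563 x'=-4.2225 y'=8.2113

F_att = 1·(g−p) = 1·(19,1) = (19.0000,1.0000)
o1: d²=45 ≤ ρ²=63; F_rep = 38·(-6,3)/45² = (-0.1126,0.0563)
o2: d²=245 > ρ²=63 → inactive
F = F_att + ΣF_rep = (18.8874,1.0563)
p' = p + 1/5·F = (-4.2225,8.2113)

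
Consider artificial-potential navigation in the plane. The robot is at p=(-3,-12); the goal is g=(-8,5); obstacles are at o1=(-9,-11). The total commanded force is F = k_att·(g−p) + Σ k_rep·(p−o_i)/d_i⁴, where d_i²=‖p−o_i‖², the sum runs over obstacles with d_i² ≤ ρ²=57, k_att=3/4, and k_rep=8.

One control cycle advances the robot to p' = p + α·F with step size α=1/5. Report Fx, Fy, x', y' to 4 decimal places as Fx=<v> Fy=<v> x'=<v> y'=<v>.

Fx=-3.7149 Fy=12.7442 x'=-3.7430 y'=-9.4512

F_att = 3/4·(g−p) = 3/4·(-5,17) = (-3.7500,12.7500)
o1: d²=37 ≤ ρ²=57; F_rep = 8·(6,-1)/37² = (0.0351,-0.0058)
F = F_att + ΣF_rep = (-3.7149,12.7442)
p' = p + 1/5·F = (-3.7430,-9.4512)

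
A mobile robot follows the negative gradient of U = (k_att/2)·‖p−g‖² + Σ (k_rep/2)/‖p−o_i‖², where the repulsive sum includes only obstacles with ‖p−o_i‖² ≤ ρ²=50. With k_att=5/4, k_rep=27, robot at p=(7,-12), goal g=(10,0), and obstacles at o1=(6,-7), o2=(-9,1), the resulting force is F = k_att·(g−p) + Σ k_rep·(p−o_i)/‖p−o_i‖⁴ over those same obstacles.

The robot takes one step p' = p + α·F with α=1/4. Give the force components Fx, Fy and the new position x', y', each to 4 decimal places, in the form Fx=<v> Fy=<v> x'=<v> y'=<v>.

F_att = 5/4·(g−p) = 5/4·(3,12) = (3.7500,15.0000)
o1: d²=26 ≤ ρ²=50; F_rep = 27·(1,-5)/26² = (0.0399,-0.1997)
o2: d²=425 > ρ²=50 → inactive
F = F_att + ΣF_rep = (3.7899,14.8003)
p' = p + 1/4·F = (7.9475,-8.2999)

Fx=3.7899 Fy=14.8003 x'=7.9475 y'=-8.2999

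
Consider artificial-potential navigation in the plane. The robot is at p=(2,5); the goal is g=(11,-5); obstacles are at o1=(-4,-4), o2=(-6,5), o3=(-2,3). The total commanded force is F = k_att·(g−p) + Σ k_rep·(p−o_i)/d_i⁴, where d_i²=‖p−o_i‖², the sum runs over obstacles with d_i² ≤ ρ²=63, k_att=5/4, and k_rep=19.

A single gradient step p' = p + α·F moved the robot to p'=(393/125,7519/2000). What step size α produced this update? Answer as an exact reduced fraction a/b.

α = 1/10

F_att = 5/4·(g−p) = 5/4·(9,-10) = (11.2500,-12.5000)
o1: d²=117 > ρ²=63 → inactive
o2: d²=64 > ρ²=63 → inactive
o3: d²=20 ≤ ρ²=63; F_rep = 19·(4,2)/20² = (0.1900,0.0950)
F = F_att + ΣF_rep = (11.4400,-12.4050)
Δp = p'−p = (1.1440,-1.2405); α = Δx/Fx = (143/125) / (286/25) = 1/10
check: Δy/Fy = (-2481/2000) / (-2481/200) = 1/10 ✓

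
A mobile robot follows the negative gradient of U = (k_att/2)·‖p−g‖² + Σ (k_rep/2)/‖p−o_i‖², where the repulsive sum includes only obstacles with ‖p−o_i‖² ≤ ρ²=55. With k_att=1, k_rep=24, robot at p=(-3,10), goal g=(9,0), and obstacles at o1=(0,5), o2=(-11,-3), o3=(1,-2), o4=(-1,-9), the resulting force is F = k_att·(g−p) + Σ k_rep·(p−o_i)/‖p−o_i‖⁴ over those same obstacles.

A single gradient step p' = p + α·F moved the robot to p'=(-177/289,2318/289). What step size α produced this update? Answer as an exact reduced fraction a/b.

α = 1/5

F_att = 1·(g−p) = 1·(12,-10) = (12.0000,-10.0000)
o1: d²=34 ≤ ρ²=55; F_rep = 24·(-3,5)/34² = (-0.0623,0.1038)
o2: d²=233 > ρ²=55 → inactive
o3: d²=160 > ρ²=55 → inactive
o4: d²=365 > ρ²=55 → inactive
F = F_att + ΣF_rep = (11.9377,-9.8962)
Δp = p'−p = (2.3875,-1.9792); α = Δx/Fx = (690/289) / (3450/289) = 1/5
check: Δy/Fy = (-572/289) / (-2860/289) = 1/5 ✓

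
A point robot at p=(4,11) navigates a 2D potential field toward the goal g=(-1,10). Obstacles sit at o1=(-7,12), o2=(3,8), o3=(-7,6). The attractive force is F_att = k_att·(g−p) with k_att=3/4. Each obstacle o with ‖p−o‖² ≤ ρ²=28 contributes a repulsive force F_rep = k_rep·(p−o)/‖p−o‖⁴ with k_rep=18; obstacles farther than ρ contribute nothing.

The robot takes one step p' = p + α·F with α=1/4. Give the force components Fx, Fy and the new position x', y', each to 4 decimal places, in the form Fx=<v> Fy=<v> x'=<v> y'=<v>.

Fx=-3.5700 Fy=-0.2100 x'=3.1075 y'=10.9475

F_att = 3/4·(g−p) = 3/4·(-5,-1) = (-3.7500,-0.7500)
o1: d²=122 > ρ²=28 → inactive
o2: d²=10 ≤ ρ²=28; F_rep = 18·(1,3)/10² = (0.1800,0.5400)
o3: d²=146 > ρ²=28 → inactive
F = F_att + ΣF_rep = (-3.5700,-0.2100)
p' = p + 1/4·F = (3.1075,10.9475)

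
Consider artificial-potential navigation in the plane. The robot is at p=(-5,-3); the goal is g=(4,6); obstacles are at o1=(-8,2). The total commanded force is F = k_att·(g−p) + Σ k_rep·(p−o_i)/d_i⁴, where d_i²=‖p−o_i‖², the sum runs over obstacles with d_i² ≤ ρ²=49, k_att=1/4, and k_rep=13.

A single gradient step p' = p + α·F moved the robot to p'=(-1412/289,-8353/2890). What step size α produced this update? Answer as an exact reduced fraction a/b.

α = 1/20

F_att = 1/4·(g−p) = 1/4·(9,9) = (2.2500,2.2500)
o1: d²=34 ≤ ρ²=49; F_rep = 13·(3,-5)/34² = (0.0337,-0.0562)
F = F_att + ΣF_rep = (2.2837,2.1938)
Δp = p'−p = (0.1142,0.1097); α = Δx/Fx = (33/289) / (660/289) = 1/20
check: Δy/Fy = (317/2890) / (634/289) = 1/20 ✓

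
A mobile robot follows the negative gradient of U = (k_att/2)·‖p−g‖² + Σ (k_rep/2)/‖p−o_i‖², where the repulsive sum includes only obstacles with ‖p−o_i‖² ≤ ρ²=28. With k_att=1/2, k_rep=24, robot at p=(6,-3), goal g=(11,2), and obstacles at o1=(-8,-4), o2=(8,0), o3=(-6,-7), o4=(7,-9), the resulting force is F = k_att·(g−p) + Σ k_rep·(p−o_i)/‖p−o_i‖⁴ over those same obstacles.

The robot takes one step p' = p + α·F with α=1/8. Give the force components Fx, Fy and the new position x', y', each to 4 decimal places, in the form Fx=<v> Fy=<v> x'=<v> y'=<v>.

F_att = 1/2·(g−p) = 1/2·(5,5) = (2.5000,2.5000)
o1: d²=197 > ρ²=28 → inactive
o2: d²=13 ≤ ρ²=28; F_rep = 24·(-2,-3)/13² = (-0.2840,-0.4260)
o3: d²=160 > ρ²=28 → inactive
o4: d²=37 > ρ²=28 → inactive
F = F_att + ΣF_rep = (2.2160,2.0740)
p' = p + 1/8·F = (6.2770,-2.7408)

Fx=2.2160 Fy=2.0740 x'=6.2770 y'=-2.7408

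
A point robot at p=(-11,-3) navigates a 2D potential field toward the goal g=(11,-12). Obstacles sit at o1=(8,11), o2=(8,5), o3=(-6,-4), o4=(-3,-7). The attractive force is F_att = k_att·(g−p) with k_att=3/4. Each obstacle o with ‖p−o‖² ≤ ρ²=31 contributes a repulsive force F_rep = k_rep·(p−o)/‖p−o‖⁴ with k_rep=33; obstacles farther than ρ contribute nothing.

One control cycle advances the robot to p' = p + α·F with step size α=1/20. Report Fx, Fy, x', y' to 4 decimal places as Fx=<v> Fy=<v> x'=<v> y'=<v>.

F_att = 3/4·(g−p) = 3/4·(22,-9) = (16.5000,-6.7500)
o1: d²=557 > ρ²=31 → inactive
o2: d²=425 > ρ²=31 → inactive
o3: d²=26 ≤ ρ²=31; F_rep = 33·(-5,1)/26² = (-0.2441,0.0488)
o4: d²=80 > ρ²=31 → inactive
F = F_att + ΣF_rep = (16.2559,-6.7012)
p' = p + 1/20·F = (-10.1872,-3.3351)

Fx=16.2559 Fy=-6.7012 x'=-10.1872 y'=-3.3351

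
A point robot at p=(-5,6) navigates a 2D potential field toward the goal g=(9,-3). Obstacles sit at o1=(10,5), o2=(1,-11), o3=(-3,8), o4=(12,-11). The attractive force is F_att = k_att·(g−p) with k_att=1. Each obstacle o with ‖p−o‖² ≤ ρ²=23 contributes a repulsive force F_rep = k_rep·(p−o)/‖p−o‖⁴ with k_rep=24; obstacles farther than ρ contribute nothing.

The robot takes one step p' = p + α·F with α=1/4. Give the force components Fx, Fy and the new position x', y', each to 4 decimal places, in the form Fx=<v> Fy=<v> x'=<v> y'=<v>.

Fx=13.2500 Fy=-9.7500 x'=-1.6875 y'=3.5625

F_att = 1·(g−p) = 1·(14,-9) = (14.0000,-9.0000)
o1: d²=226 > ρ²=23 → inactive
o2: d²=325 > ρ²=23 → inactive
o3: d²=8 ≤ ρ²=23; F_rep = 24·(-2,-2)/8² = (-0.7500,-0.7500)
o4: d²=578 > ρ²=23 → inactive
F = F_att + ΣF_rep = (13.2500,-9.7500)
p' = p + 1/4·F = (-1.6875,3.5625)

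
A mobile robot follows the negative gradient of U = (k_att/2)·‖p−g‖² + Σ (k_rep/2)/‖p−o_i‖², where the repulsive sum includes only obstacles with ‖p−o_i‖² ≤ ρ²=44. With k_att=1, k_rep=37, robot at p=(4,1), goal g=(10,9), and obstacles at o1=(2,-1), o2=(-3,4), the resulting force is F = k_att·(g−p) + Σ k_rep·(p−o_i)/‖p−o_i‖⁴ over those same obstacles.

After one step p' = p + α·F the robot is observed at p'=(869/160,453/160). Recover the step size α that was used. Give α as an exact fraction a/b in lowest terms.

F_att = 1·(g−p) = 1·(6,8) = (6.0000,8.0000)
o1: d²=8 ≤ ρ²=44; F_rep = 37·(2,2)/8² = (1.1562,1.1562)
o2: d²=58 > ρ²=44 → inactive
F = F_att + ΣF_rep = (7.1562,9.1562)
Δp = p'−p = (1.4312,1.8313); α = Δx/Fx = (229/160) / (229/32) = 1/5
check: Δy/Fy = (293/160) / (293/32) = 1/5 ✓

α = 1/5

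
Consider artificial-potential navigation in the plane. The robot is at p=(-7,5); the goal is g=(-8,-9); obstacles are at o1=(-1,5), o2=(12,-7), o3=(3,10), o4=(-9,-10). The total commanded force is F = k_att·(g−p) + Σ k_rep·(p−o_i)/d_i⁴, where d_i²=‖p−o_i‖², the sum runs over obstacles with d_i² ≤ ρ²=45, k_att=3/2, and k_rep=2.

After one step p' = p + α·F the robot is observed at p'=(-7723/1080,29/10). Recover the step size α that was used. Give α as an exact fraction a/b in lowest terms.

α = 1/10

F_att = 3/2·(g−p) = 3/2·(-1,-14) = (-1.5000,-21.0000)
o1: d²=36 ≤ ρ²=45; F_rep = 2·(-6,0)/36² = (-0.0093,0.0000)
o2: d²=505 > ρ²=45 → inactive
o3: d²=125 > ρ²=45 → inactive
o4: d²=229 > ρ²=45 → inactive
F = F_att + ΣF_rep = (-1.5093,-21.0000)
Δp = p'−p = (-0.1509,-2.1000); α = Δx/Fx = (-163/1080) / (-163/108) = 1/10
check: Δy/Fy = (-21/10) / (-21) = 1/10 ✓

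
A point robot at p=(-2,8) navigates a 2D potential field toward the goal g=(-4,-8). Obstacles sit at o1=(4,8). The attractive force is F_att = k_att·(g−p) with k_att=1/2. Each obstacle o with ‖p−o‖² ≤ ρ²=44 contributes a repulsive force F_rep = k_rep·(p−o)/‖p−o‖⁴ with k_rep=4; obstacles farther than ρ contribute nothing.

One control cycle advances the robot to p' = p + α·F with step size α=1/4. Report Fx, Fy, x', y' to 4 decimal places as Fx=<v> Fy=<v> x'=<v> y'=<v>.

F_att = 1/2·(g−p) = 1/2·(-2,-16) = (-1.0000,-8.0000)
o1: d²=36 ≤ ρ²=44; F_rep = 4·(-6,0)/36² = (-0.0185,0.0000)
F = F_att + ΣF_rep = (-1.0185,-8.0000)
p' = p + 1/4·F = (-2.2546,6.0000)

Fx=-1.0185 Fy=-8.0000 x'=-2.2546 y'=6.0000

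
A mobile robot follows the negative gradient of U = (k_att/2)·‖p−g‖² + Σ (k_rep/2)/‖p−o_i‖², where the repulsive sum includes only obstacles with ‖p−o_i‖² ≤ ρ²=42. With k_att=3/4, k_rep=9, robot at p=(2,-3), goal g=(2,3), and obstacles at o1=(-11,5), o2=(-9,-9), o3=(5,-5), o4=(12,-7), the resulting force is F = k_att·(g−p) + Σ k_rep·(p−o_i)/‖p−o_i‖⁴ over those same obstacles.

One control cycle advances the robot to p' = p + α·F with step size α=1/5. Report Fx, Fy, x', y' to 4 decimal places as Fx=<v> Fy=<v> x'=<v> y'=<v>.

Fx=-0.1598 Fy=4.6065 x'=1.9680 y'=-2.0787

F_att = 3/4·(g−p) = 3/4·(0,6) = (0.0000,4.5000)
o1: d²=233 > ρ²=42 → inactive
o2: d²=157 > ρ²=42 → inactive
o3: d²=13 ≤ ρ²=42; F_rep = 9·(-3,2)/13² = (-0.1598,0.1065)
o4: d²=116 > ρ²=42 → inactive
F = F_att + ΣF_rep = (-0.1598,4.6065)
p' = p + 1/5·F = (1.9680,-2.0787)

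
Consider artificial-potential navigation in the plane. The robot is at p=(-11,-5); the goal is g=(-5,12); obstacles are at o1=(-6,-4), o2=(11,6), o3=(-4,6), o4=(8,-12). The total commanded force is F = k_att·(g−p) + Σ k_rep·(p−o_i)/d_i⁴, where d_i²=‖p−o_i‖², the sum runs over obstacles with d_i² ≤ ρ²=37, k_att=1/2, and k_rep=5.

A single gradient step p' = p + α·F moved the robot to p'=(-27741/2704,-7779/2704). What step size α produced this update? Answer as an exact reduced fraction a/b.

α = 1/4

F_att = 1/2·(g−p) = 1/2·(6,17) = (3.0000,8.5000)
o1: d²=26 ≤ ρ²=37; F_rep = 5·(-5,-1)/26² = (-0.0370,-0.0074)
o2: d²=605 > ρ²=37 → inactive
o3: d²=170 > ρ²=37 → inactive
o4: d²=410 > ρ²=37 → inactive
F = F_att + ΣF_rep = (2.9630,8.4926)
Δp = p'−p = (0.7408,2.1232); α = Δx/Fx = (2003/2704) / (2003/676) = 1/4
check: Δy/Fy = (5741/2704) / (5741/676) = 1/4 ✓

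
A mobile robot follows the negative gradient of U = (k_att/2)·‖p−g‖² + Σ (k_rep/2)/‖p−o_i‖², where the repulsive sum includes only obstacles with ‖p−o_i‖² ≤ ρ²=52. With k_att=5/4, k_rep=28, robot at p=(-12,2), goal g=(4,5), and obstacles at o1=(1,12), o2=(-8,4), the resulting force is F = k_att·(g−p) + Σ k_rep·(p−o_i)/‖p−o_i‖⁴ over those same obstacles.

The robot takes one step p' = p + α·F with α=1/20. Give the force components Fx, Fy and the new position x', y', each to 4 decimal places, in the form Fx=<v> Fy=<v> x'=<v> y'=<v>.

Fx=19.7200 Fy=3.6100 x'=-11.0140 y'=2.1805

F_att = 5/4·(g−p) = 5/4·(16,3) = (20.0000,3.7500)
o1: d²=269 > ρ²=52 → inactive
o2: d²=20 ≤ ρ²=52; F_rep = 28·(-4,-2)/20² = (-0.2800,-0.1400)
F = F_att + ΣF_rep = (19.7200,3.6100)
p' = p + 1/20·F = (-11.0140,2.1805)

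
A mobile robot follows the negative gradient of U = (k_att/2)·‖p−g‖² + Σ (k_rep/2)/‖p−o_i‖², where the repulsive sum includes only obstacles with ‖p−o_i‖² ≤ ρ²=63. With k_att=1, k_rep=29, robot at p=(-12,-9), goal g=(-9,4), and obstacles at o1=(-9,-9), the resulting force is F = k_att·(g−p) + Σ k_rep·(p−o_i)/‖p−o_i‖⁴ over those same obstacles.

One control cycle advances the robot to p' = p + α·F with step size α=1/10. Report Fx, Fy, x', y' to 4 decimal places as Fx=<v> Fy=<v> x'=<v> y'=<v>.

F_att = 1·(g−p) = 1·(3,13) = (3.0000,13.0000)
o1: d²=9 ≤ ρ²=63; F_rep = 29·(-3,0)/9² = (-1.0741,0.0000)
F = F_att + ΣF_rep = (1.9259,13.0000)
p' = p + 1/10·F = (-11.8074,-7.7000)

Fx=1.9259 Fy=13.0000 x'=-11.8074 y'=-7.7000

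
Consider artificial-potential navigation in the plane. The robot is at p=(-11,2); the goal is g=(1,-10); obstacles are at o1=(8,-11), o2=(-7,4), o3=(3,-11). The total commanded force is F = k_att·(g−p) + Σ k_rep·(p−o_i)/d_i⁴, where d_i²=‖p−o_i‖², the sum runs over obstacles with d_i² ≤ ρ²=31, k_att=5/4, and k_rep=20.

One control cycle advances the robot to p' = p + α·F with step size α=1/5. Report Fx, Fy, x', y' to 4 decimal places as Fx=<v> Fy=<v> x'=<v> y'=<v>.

Fx=14.8000 Fy=-15.1000 x'=-8.0400 y'=-1.0200

F_att = 5/4·(g−p) = 5/4·(12,-12) = (15.0000,-15.0000)
o1: d²=530 > ρ²=31 → inactive
o2: d²=20 ≤ ρ²=31; F_rep = 20·(-4,-2)/20² = (-0.2000,-0.1000)
o3: d²=365 > ρ²=31 → inactive
F = F_att + ΣF_rep = (14.8000,-15.1000)
p' = p + 1/5·F = (-8.0400,-1.0200)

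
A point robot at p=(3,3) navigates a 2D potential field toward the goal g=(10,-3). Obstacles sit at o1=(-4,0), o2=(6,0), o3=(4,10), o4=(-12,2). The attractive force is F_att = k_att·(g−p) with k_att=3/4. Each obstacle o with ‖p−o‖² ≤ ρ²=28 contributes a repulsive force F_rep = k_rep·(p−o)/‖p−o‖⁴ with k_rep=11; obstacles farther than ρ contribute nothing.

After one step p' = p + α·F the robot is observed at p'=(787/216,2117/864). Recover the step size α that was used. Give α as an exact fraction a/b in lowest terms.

F_att = 3/4·(g−p) = 3/4·(7,-6) = (5.2500,-4.5000)
o1: d²=58 > ρ²=28 → inactive
o2: d²=18 ≤ ρ²=28; F_rep = 11·(-3,3)/18² = (-0.1019,0.1019)
o3: d²=50 > ρ²=28 → inactive
o4: d²=226 > ρ²=28 → inactive
F = F_att + ΣF_rep = (5.1481,-4.3981)
Δp = p'−p = (0.6435,-0.5498); α = Δx/Fx = (139/216) / (139/27) = 1/8
check: Δy/Fy = (-475/864) / (-475/108) = 1/8 ✓

α = 1/8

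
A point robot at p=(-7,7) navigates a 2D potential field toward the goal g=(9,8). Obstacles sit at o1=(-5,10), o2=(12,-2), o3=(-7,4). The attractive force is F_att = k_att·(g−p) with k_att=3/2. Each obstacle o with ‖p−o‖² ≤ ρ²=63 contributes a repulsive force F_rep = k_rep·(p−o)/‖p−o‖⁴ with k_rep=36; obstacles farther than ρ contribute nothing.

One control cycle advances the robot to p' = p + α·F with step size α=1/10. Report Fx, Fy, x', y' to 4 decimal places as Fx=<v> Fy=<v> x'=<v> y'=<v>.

Fx=23.5740 Fy=2.1943 x'=-4.6426 y'=7.2194

F_att = 3/2·(g−p) = 3/2·(16,1) = (24.0000,1.5000)
o1: d²=13 ≤ ρ²=63; F_rep = 36·(-2,-3)/13² = (-0.4260,-0.6391)
o2: d²=442 > ρ²=63 → inactive
o3: d²=9 ≤ ρ²=63; F_rep = 36·(0,3)/9² = (0.0000,1.3333)
F = F_att + ΣF_rep = (23.5740,2.1943)
p' = p + 1/10·F = (-4.6426,7.2194)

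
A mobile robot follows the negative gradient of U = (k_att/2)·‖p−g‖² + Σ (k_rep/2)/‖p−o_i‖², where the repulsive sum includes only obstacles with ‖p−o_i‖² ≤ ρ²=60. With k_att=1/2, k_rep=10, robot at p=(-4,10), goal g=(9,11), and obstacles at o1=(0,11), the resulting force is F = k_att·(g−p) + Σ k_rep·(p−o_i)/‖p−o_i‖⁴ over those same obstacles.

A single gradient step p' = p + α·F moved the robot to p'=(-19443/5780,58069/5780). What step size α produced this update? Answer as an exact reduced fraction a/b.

F_att = 1/2·(g−p) = 1/2·(13,1) = (6.5000,0.5000)
o1: d²=17 ≤ ρ²=60; F_rep = 10·(-4,-1)/17² = (-0.1384,-0.0346)
F = F_att + ΣF_rep = (6.3616,0.4654)
Δp = p'−p = (0.6362,0.0465); α = Δx/Fx = (3677/5780) / (3677/578) = 1/10
check: Δy/Fy = (269/5780) / (269/578) = 1/10 ✓

α = 1/10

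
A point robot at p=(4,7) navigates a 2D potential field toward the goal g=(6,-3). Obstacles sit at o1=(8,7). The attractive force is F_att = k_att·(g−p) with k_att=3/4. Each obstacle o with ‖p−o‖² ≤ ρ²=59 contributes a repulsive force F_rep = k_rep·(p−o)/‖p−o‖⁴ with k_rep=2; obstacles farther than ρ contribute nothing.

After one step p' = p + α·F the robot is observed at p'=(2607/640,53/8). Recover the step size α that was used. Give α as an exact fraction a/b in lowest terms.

α = 1/20

F_att = 3/4·(g−p) = 3/4·(2,-10) = (1.5000,-7.5000)
o1: d²=16 ≤ ρ²=59; F_rep = 2·(-4,0)/16² = (-0.0312,0.0000)
F = F_att + ΣF_rep = (1.4688,-7.5000)
Δp = p'−p = (0.0734,-0.3750); α = Δx/Fx = (47/640) / (47/32) = 1/20
check: Δy/Fy = (-3/8) / (-15/2) = 1/20 ✓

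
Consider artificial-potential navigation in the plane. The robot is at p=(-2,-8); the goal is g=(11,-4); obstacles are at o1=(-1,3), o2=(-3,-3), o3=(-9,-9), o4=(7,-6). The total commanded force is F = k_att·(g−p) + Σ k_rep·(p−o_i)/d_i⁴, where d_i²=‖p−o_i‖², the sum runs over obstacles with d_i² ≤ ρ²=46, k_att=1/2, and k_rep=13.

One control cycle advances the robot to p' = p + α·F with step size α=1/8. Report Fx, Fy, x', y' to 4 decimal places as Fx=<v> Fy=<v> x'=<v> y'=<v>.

F_att = 1/2·(g−p) = 1/2·(13,4) = (6.5000,2.0000)
o1: d²=122 > ρ²=46 → inactive
o2: d²=26 ≤ ρ²=46; F_rep = 13·(1,-5)/26² = (0.0192,-0.0962)
o3: d²=50 > ρ²=46 → inactive
o4: d²=85 > ρ²=46 → inactive
F = F_att + ΣF_rep = (6.5192,1.9038)
p' = p + 1/8·F = (-1.1851,-7.7620)

Fx=6.5192 Fy=1.9038 x'=-1.1851 y'=-7.7620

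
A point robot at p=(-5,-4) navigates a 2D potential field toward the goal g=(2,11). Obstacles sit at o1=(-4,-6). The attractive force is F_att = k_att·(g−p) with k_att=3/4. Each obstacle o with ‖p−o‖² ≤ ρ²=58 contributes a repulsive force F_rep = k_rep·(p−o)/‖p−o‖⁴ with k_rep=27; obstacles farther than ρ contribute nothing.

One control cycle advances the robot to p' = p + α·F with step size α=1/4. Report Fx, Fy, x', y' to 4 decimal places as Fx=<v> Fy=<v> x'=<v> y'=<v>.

F_att = 3/4·(g−p) = 3/4·(7,15) = (5.2500,11.2500)
o1: d²=5 ≤ ρ²=58; F_rep = 27·(-1,2)/5² = (-1.0800,2.1600)
F = F_att + ΣF_rep = (4.1700,13.4100)
p' = p + 1/4·F = (-3.9575,-0.6475)

Fx=4.1700 Fy=13.4100 x'=-3.9575 y'=-0.6475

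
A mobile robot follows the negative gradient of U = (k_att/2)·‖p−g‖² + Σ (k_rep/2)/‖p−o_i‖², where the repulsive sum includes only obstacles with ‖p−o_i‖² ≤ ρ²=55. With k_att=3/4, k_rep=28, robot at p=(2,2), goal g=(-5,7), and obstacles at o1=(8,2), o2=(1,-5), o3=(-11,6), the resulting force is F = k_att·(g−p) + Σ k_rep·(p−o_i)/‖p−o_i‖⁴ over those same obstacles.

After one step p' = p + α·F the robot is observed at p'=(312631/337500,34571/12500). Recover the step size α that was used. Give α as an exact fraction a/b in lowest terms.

F_att = 3/4·(g−p) = 3/4·(-7,5) = (-5.2500,3.7500)
o1: d²=36 ≤ ρ²=55; F_rep = 28·(-6,0)/36² = (-0.1296,0.0000)
o2: d²=50 ≤ ρ²=55; F_rep = 28·(1,7)/50² = (0.0112,0.0784)
o3: d²=185 > ρ²=55 → inactive
F = F_att + ΣF_rep = (-5.3684,3.8284)
Δp = p'−p = (-1.0737,0.7657); α = Δx/Fx = (-362369/337500) / (-362369/67500) = 1/5
check: Δy/Fy = (9571/12500) / (9571/2500) = 1/5 ✓

α = 1/5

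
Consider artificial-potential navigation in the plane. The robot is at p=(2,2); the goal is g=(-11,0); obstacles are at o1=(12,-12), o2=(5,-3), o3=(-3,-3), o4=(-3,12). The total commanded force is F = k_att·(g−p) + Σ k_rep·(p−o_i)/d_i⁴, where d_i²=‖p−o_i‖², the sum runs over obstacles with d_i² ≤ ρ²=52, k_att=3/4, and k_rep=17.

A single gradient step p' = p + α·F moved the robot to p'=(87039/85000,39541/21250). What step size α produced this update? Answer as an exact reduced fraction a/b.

F_att = 3/4·(g−p) = 3/4·(-13,-2) = (-9.7500,-1.5000)
o1: d²=296 > ρ²=52 → inactive
o2: d²=34 ≤ ρ²=52; F_rep = 17·(-3,5)/34² = (-0.0441,0.0735)
o3: d²=50 ≤ ρ²=52; F_rep = 17·(5,5)/50² = (0.0340,0.0340)
o4: d²=125 > ρ²=52 → inactive
F = F_att + ΣF_rep = (-9.7601,-1.3925)
Δp = p'−p = (-0.9760,-0.1392); α = Δx/Fx = (-82961/85000) / (-82961/8500) = 1/10
check: Δy/Fy = (-2959/21250) / (-2959/2125) = 1/10 ✓

α = 1/10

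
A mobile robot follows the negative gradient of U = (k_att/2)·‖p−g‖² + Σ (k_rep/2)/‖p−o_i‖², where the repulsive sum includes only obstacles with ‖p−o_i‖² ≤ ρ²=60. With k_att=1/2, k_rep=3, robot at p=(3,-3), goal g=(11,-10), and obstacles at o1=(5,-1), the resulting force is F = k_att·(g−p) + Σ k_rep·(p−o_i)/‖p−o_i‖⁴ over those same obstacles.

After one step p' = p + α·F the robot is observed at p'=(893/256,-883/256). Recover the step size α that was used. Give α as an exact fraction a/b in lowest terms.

α = 1/8

F_att = 1/2·(g−p) = 1/2·(8,-7) = (4.0000,-3.5000)
o1: d²=8 ≤ ρ²=60; F_rep = 3·(-2,-2)/8² = (-0.0938,-0.0938)
F = F_att + ΣF_rep = (3.9062,-3.5938)
Δp = p'−p = (0.4883,-0.4492); α = Δx/Fx = (125/256) / (125/32) = 1/8
check: Δy/Fy = (-115/256) / (-115/32) = 1/8 ✓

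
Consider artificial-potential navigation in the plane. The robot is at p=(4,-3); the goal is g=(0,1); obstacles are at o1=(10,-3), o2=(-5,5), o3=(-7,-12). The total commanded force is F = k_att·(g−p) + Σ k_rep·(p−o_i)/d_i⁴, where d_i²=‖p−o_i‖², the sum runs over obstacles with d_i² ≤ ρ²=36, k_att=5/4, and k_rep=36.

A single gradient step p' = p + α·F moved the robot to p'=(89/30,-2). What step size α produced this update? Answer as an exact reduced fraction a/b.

α = 1/5

F_att = 5/4·(g−p) = 5/4·(-4,4) = (-5.0000,5.0000)
o1: d²=36 ≤ ρ²=36; F_rep = 36·(-6,0)/36² = (-0.1667,0.0000)
o2: d²=145 > ρ²=36 → inactive
o3: d²=202 > ρ²=36 → inactive
F = F_att + ΣF_rep = (-5.1667,5.0000)
Δp = p'−p = (-1.0333,1.0000); α = Δx/Fx = (-31/30) / (-31/6) = 1/5
check: Δy/Fy = (1) / (5) = 1/5 ✓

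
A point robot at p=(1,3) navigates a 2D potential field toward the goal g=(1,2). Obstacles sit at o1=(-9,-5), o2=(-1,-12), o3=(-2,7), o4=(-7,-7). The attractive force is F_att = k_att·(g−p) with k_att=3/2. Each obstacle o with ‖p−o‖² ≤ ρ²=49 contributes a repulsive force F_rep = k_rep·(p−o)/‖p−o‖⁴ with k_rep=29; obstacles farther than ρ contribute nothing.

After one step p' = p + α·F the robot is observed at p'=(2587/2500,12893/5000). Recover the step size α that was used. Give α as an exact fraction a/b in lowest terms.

α = 1/4

F_att = 3/2·(g−p) = 3/2·(0,-1) = (0.0000,-1.5000)
o1: d²=164 > ρ²=49 → inactive
o2: d²=229 > ρ²=49 → inactive
o3: d²=25 ≤ ρ²=49; F_rep = 29·(3,-4)/25² = (0.1392,-0.1856)
o4: d²=164 > ρ²=49 → inactive
F = F_att + ΣF_rep = (0.1392,-1.6856)
Δp = p'−p = (0.0348,-0.4214); α = Δx/Fx = (87/2500) / (87/625) = 1/4
check: Δy/Fy = (-2107/5000) / (-2107/1250) = 1/4 ✓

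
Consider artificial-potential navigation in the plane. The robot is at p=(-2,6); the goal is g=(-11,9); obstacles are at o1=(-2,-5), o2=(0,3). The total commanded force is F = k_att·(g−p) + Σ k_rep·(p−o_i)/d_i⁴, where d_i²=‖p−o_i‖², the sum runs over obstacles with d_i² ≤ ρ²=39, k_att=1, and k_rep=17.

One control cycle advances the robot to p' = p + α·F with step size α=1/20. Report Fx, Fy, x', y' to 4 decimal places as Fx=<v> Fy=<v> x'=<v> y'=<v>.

Fx=-9.2012 Fy=3.3018 x'=-2.4601 y'=6.1651

F_att = 1·(g−p) = 1·(-9,3) = (-9.0000,3.0000)
o1: d²=121 > ρ²=39 → inactive
o2: d²=13 ≤ ρ²=39; F_rep = 17·(-2,3)/13² = (-0.2012,0.3018)
F = F_att + ΣF_rep = (-9.2012,3.3018)
p' = p + 1/20·F = (-2.4601,6.1651)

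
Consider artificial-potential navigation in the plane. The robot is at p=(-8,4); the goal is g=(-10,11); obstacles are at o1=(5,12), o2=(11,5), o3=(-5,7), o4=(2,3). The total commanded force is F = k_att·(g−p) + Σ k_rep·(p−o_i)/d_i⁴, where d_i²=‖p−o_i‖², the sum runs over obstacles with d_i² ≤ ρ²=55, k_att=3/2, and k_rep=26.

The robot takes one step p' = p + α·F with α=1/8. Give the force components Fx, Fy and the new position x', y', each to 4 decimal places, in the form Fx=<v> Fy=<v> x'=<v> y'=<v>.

F_att = 3/2·(g−p) = 3/2·(-2,7) = (-3.0000,10.5000)
o1: d²=233 > ρ²=55 → inactive
o2: d²=362 > ρ²=55 → inactive
o3: d²=18 ≤ ρ²=55; F_rep = 26·(-3,-3)/18² = (-0.2407,-0.2407)
o4: d²=101 > ρ²=55 → inactive
F = F_att + ΣF_rep = (-3.2407,10.2593)
p' = p + 1/8·F = (-8.4051,5.2824)

Fx=-3.2407 Fy=10.2593 x'=-8.4051 y'=5.2824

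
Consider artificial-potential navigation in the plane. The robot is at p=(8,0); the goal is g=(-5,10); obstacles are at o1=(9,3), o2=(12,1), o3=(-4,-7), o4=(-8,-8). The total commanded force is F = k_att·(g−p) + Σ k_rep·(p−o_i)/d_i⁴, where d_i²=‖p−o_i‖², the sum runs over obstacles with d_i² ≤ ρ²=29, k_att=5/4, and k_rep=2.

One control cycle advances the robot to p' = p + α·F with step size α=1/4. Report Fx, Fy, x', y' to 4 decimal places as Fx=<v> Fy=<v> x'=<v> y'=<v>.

Fx=-16.2977 Fy=12.4331 x'=3.9256 y'=3.1083

F_att = 5/4·(g−p) = 5/4·(-13,10) = (-16.2500,12.5000)
o1: d²=10 ≤ ρ²=29; F_rep = 2·(-1,-3)/10² = (-0.0200,-0.0600)
o2: d²=17 ≤ ρ²=29; F_rep = 2·(-4,-1)/17² = (-0.0277,-0.0069)
o3: d²=193 > ρ²=29 → inactive
o4: d²=320 > ρ²=29 → inactive
F = F_att + ΣF_rep = (-16.2977,12.4331)
p' = p + 1/4·F = (3.9256,3.1083)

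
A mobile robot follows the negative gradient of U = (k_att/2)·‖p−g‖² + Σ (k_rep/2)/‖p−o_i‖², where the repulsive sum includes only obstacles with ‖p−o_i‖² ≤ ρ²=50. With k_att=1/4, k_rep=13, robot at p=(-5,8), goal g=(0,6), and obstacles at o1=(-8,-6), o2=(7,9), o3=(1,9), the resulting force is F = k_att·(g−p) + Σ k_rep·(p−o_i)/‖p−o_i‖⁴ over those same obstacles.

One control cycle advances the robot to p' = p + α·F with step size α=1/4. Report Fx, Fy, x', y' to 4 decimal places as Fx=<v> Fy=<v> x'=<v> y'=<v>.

F_att = 1/4·(g−p) = 1/4·(5,-2) = (1.2500,-0.5000)
o1: d²=205 > ρ²=50 → inactive
o2: d²=145 > ρ²=50 → inactive
o3: d²=37 ≤ ρ²=50; F_rep = 13·(-6,-1)/37² = (-0.0570,-0.0095)
F = F_att + ΣF_rep = (1.1930,-0.5095)
p' = p + 1/4·F = (-4.7017,7.8726)

Fx=1.1930 Fy=-0.5095 x'=-4.7017 y'=7.8726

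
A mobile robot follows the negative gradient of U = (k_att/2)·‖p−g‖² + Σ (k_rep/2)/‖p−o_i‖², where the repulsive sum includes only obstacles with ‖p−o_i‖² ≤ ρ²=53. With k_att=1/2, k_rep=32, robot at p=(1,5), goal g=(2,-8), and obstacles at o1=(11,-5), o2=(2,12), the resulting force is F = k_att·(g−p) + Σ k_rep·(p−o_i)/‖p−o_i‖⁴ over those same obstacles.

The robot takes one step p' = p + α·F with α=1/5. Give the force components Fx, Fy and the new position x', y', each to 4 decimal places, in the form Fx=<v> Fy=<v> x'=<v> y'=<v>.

F_att = 1/2·(g−p) = 1/2·(1,-13) = (0.5000,-6.5000)
o1: d²=200 > ρ²=53 → inactive
o2: d²=50 ≤ ρ²=53; F_rep = 32·(-1,-7)/50² = (-0.0128,-0.0896)
F = F_att + ΣF_rep = (0.4872,-6.5896)
p' = p + 1/5·F = (1.0974,3.6821)

Fx=0.4872 Fy=-6.5896 x'=1.0974 y'=3.6821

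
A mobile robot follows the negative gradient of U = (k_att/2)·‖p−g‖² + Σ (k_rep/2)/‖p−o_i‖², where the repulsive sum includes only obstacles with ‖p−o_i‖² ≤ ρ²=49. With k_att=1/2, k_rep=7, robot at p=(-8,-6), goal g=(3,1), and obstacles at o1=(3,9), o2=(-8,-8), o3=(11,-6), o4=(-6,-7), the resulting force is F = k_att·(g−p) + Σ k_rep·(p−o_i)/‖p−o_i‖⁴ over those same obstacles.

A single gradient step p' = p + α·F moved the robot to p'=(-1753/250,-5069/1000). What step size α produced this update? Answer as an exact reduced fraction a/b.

α = 1/5

F_att = 1/2·(g−p) = 1/2·(11,7) = (5.5000,3.5000)
o1: d²=346 > ρ²=49 → inactive
o2: d²=4 ≤ ρ²=49; F_rep = 7·(0,2)/4² = (0.0000,0.8750)
o3: d²=361 > ρ²=49 → inactive
o4: d²=5 ≤ ρ²=49; F_rep = 7·(-2,1)/5² = (-0.5600,0.2800)
F = F_att + ΣF_rep = (4.9400,4.6550)
Δp = p'−p = (0.9880,0.9310); α = Δx/Fx = (247/250) / (247/50) = 1/5
check: Δy/Fy = (931/1000) / (931/200) = 1/5 ✓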